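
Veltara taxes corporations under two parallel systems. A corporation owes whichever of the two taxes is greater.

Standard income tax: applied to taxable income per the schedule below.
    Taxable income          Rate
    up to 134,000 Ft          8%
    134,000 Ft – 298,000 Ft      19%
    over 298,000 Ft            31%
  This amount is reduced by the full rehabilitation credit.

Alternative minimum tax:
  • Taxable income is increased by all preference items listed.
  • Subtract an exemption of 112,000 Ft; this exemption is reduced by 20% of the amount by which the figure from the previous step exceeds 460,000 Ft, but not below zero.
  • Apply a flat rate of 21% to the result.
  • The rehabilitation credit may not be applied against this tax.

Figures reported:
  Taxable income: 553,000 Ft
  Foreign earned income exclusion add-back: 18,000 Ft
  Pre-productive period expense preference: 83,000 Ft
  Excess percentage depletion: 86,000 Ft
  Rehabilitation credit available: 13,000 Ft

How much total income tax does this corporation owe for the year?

143,640 Ft

Standard income tax:
  134,000 Ft × 8% = 10,720 Ft
  164,000 Ft × 19% = 31,160 Ft
  255,000 Ft × 31% = 79,050 Ft
  → 120,930 Ft
  Less rehabilitation credit 13,000 Ft → 107,930 Ft

Alternative minimum tax:
  Adjusted income: 553,000 Ft + 18,000 Ft + 83,000 Ft + 86,000 Ft = 740,000 Ft
  Exemption: 112,000 Ft − 20% × (740,000 Ft − 460,000 Ft) = 112,000 Ft − 56,000 Ft = 56,000 Ft
  Base: 740,000 Ft − 56,000 Ft = 684,000 Ft
  684,000 Ft × 21% = 143,640 Ft

143,640 Ft > 107,930 Ft, so the alternative minimum tax is the binding amount.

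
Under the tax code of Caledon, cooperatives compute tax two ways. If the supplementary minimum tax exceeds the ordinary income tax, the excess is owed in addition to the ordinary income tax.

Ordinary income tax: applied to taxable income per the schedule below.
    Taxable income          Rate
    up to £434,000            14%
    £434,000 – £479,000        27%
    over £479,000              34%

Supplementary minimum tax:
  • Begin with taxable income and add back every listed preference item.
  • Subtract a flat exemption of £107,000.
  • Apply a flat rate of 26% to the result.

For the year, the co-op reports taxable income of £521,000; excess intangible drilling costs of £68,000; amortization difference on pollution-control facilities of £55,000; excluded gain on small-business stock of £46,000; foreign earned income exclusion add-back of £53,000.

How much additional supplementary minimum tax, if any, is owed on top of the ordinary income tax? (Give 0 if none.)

Supplementary minimum tax:
  Adjusted income: £521,000 + £68,000 + £55,000 + £46,000 + £53,000 = £743,000
  Less exemption £107,000 → base £636,000
  £636,000 × 26% = £165,360

Ordinary income tax:
  £434,000 × 14% = £60,760
  £45,000 × 27% = £12,150
  £42,000 × 34% = £14,280
  → £87,190

Excess of supplementary minimum tax over ordinary income tax: £165,360 − £87,190 = £78,170.

£78,170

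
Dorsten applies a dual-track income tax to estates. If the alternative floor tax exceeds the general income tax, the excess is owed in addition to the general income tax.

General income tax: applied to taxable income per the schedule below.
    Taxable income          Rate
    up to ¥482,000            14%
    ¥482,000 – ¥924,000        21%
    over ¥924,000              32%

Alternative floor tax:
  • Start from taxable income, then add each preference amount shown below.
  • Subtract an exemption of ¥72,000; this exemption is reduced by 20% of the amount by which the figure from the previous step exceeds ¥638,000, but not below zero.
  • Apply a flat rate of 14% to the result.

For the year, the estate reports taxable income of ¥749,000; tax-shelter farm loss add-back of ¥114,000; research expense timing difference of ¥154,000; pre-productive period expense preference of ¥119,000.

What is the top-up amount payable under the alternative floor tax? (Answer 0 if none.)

General income tax:
  ¥482,000 × 14% = ¥67,480
  ¥267,000 × 21% = ¥56,070
  → ¥123,550

Alternative floor tax:
  Adjusted income: ¥749,000 + ¥114,000 + ¥154,000 + ¥119,000 = ¥1,136,000
  Exemption: 20% × (¥1,136,000 − ¥638,000) = ¥99,600 ≥ ¥72,000, so the exemption is fully phased out
  Base: ¥1,136,000 − ¥0 = ¥1,136,000
  ¥1,136,000 × 14% = ¥159,040

Excess of alternative floor tax over general income tax: ¥159,040 − ¥123,550 = ¥35,490.

¥35,490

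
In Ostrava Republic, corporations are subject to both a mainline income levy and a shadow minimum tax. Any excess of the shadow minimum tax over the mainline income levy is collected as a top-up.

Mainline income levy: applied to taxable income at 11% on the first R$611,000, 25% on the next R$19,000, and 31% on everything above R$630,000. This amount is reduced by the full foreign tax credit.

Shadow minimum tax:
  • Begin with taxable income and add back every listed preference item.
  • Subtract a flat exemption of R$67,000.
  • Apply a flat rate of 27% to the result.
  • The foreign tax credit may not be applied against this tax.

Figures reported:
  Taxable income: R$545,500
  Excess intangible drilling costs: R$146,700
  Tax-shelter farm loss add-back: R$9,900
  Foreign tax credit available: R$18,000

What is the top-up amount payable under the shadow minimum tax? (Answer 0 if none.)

Shadow minimum tax:
  Adjusted income: R$545,500 + R$146,700 + R$9,900 = R$702,100
  Less exemption R$67,000 → base R$635,100
  R$635,100 × 27% = R$171,477

Mainline income levy:
  R$545,500 × 11% = R$60,005
  Less foreign tax credit R$18,000 → R$42,005

Excess of shadow minimum tax over mainline income levy: R$171,477 − R$42,005 = R$129,472.

R$129,472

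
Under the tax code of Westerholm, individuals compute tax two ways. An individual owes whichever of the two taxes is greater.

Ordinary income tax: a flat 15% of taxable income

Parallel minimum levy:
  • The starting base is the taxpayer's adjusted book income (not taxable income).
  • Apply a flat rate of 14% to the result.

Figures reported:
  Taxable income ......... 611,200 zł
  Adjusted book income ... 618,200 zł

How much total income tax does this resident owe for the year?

91,680 zł

Ordinary income tax:
  611,200 zł × 15% = 91,680 zł

Parallel minimum levy:
  Base (adjusted book income): 618,200 zł
  618,200 zł × 14% = 86,548 zł

91,680 zł > 86,548 zł, so the ordinary income tax governs.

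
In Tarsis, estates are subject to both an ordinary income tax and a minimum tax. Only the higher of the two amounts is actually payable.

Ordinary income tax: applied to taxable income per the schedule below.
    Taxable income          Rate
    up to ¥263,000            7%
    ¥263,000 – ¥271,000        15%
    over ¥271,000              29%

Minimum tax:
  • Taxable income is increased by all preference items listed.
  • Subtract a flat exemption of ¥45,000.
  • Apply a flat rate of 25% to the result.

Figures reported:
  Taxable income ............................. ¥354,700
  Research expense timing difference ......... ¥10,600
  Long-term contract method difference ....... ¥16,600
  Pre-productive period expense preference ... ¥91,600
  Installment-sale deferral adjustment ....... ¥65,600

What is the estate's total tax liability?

¥123,525

Minimum tax:
  Adjusted income: ¥354,700 + ¥10,600 + ¥16,600 + ¥91,600 + ¥65,600 = ¥539,100
  Less exemption ¥45,000 → base ¥494,100
  ¥494,100 × 25% = ¥123,525

Ordinary income tax:
  ¥263,000 × 7% = ¥18,410
  ¥8,000 × 15% = ¥1,200
  ¥83,700 × 29% = ¥24,273
  → ¥43,883

¥123,525 > ¥43,883, so the minimum tax is the binding amount.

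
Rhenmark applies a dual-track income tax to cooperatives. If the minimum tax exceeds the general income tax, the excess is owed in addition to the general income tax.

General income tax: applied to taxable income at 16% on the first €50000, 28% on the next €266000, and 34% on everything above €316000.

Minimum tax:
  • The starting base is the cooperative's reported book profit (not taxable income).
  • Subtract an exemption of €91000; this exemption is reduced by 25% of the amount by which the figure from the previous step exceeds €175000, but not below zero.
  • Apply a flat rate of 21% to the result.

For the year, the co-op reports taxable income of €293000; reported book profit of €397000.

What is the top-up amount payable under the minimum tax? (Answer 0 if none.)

Minimum tax:
  Base (reported book profit): €397000
  Exemption: €91000 − 25% × (€397000 − €175000) = €91000 − €55500 = €35500
  Base: €397000 − €35500 = €361500
  €361500 × 21% = €75915

General income tax:
  €50000 × 16% = €8000
  €243000 × 28% = €68040
  → €76040

€75915 ≤ €76040, so no add-on is due.

€0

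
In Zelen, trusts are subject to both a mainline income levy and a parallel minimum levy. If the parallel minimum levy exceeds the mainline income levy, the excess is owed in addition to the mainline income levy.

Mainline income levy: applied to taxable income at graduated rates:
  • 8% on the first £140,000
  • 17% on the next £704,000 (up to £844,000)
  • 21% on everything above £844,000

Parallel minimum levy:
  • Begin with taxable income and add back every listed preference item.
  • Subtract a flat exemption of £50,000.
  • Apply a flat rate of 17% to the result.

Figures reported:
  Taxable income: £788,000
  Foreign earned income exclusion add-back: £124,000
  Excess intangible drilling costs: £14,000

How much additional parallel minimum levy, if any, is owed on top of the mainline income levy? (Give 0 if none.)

Mainline income levy:
  £140,000 × 8% = £11,200
  £648,000 × 17% = £110,160
  → £121,360

Parallel minimum levy:
  Adjusted income: £788,000 + £124,000 + £14,000 = £926,000
  Less exemption £50,000 → base £876,000
  £876,000 × 17% = £148,920

Excess of parallel minimum levy over mainline income levy: £148,920 − £121,360 = £27,560.

£27,560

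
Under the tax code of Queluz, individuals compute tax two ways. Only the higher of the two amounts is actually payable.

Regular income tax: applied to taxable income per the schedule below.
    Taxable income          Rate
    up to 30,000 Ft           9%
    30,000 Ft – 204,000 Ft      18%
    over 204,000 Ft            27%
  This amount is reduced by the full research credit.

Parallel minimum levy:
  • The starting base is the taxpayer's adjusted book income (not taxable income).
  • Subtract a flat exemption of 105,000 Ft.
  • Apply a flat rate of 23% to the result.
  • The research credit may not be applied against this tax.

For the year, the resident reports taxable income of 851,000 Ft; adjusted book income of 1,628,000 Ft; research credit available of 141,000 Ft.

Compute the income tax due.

350,290 Ft

Parallel minimum levy:
  Base (adjusted book income): 1,628,000 Ft
  Less exemption 105,000 Ft → base 1,523,000 Ft
  1,523,000 Ft × 23% = 350,290 Ft

Regular income tax:
  30,000 Ft × 9% = 2,700 Ft
  174,000 Ft × 18% = 31,320 Ft
  647,000 Ft × 27% = 174,690 Ft
  → 208,710 Ft
  Less research credit 141,000 Ft → 67,710 Ft

350,290 Ft > 67,710 Ft, so the parallel minimum levy is the binding amount.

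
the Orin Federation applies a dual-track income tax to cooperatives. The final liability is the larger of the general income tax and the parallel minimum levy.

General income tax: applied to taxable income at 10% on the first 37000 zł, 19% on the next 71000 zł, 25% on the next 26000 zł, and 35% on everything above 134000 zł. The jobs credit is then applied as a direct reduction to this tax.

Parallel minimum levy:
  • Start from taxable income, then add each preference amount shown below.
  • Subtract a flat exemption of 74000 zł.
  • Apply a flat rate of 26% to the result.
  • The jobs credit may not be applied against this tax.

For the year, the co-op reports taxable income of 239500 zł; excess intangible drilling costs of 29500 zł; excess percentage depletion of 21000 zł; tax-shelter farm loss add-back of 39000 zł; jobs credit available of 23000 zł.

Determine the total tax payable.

Parallel minimum levy:
  Adjusted income: 239500 zł + 29500 zł + 21000 zł + 39000 zł = 329000 zł
  Less exemption 74000 zł → base 255000 zł
  255000 zł × 26% = 66300 zł

General income tax:
  37000 zł × 10% = 3700 zł
  71000 zł × 19% = 13490 zł
  26000 zł × 25% = 6500 zł
  105500 zł × 35% = 36925 zł
  → 60615 zł
  Less jobs credit 23000 zł → 37615 zł

66300 zł > 37615 zł, so the parallel minimum levy is the binding amount.

66300 zł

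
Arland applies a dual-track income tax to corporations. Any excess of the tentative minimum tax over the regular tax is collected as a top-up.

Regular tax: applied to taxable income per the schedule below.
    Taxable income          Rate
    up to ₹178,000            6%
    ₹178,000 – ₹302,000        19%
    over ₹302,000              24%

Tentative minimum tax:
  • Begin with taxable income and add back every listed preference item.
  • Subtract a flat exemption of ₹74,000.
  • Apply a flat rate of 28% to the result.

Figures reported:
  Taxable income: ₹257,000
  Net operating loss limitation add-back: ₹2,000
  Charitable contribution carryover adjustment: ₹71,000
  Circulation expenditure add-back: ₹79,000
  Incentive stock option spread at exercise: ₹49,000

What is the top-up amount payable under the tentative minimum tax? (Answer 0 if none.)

Tentative minimum tax:
  Adjusted income: ₹257,000 + ₹2,000 + ₹71,000 + ₹79,000 + ₹49,000 = ₹458,000
  Less exemption ₹74,000 → base ₹384,000
  ₹384,000 × 28% = ₹107,520

Regular tax:
  ₹178,000 × 6% = ₹10,680
  ₹79,000 × 19% = ₹15,010
  → ₹25,690

Excess of tentative minimum tax over regular tax: ₹107,520 − ₹25,690 = ₹81,830.

₹81,830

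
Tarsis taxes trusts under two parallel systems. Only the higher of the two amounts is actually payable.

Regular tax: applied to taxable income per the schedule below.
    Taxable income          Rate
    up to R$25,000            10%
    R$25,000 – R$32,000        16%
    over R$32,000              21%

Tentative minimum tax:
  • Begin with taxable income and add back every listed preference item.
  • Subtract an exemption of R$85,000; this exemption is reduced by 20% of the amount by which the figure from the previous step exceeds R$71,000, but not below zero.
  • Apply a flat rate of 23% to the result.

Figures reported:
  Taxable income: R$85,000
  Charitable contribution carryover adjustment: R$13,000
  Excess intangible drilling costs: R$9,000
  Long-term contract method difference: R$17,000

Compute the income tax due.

Regular tax:
  R$25,000 × 10% = R$2,500
  R$7,000 × 16% = R$1,120
  R$53,000 × 21% = R$11,130
  → R$14,750

Tentative minimum tax:
  Adjusted income: R$85,000 + R$13,000 + R$9,000 + R$17,000 = R$124,000
  Exemption: R$85,000 − 20% × (R$124,000 − R$71,000) = R$85,000 − R$10,600 = R$74,400
  Base: R$124,000 − R$74,400 = R$49,600
  R$49,600 × 23% = R$11,408

R$14,750 > R$11,408, so the regular tax governs.

R$14,750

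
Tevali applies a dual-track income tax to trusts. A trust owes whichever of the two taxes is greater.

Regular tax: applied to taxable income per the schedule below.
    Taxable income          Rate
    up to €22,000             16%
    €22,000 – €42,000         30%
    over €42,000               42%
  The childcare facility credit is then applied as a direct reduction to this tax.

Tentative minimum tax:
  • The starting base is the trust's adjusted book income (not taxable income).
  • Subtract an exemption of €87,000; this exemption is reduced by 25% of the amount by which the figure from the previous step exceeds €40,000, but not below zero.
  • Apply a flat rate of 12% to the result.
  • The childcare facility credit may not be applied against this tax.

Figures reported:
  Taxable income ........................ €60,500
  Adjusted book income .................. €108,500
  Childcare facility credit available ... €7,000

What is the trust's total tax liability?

Tentative minimum tax:
  Base (adjusted book income): €108,500
  Exemption: €87,000 − 25% × (€108,500 − €40,000) = €87,000 − €17,125 = €69,875
  Base: €108,500 − €69,875 = €38,625
  €38,625 × 12% = €4,635

Regular tax:
  €22,000 × 16% = €3,520
  €20,000 × 30% = €6,000
  €18,500 × 42% = €7,770
  → €17,290
  Less childcare facility credit €7,000 → €10,290

€10,290 > €4,635, so the regular tax governs.

€10,290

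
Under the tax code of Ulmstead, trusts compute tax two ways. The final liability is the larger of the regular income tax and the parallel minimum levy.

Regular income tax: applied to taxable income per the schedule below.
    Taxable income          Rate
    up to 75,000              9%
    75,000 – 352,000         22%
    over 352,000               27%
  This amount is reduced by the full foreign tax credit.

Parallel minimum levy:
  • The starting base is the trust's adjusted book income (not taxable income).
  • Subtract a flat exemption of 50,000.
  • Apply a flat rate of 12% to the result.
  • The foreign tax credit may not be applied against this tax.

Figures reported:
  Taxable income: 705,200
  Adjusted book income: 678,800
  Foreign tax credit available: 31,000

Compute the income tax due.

Regular income tax:
  75,000 × 9% = 6,750
  277,000 × 22% = 60,940
  353,200 × 27% = 95,364
  → 163,054
  Less foreign tax credit 31,000 → 132,054

Parallel minimum levy:
  Base (adjusted book income): 678,800
  Less exemption 50,000 → base 628,800
  628,800 × 12% = 75,456

132,054 > 75,456, so the regular income tax governs.

132,054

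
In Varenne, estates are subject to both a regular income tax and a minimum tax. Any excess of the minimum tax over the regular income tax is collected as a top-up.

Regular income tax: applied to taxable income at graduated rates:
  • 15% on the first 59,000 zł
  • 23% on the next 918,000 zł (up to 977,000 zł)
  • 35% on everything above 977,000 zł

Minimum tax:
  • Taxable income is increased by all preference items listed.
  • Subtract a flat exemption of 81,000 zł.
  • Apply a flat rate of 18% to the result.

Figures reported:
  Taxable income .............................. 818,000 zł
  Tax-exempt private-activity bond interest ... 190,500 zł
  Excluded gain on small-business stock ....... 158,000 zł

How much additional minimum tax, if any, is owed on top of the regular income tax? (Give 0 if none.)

11,970 zł

Minimum tax:
  Adjusted income: 818,000 zł + 190,500 zł + 158,000 zł = 1,166,500 zł
  Less exemption 81,000 zł → base 1,085,500 zł
  1,085,500 zł × 18% = 195,390 zł

Regular income tax:
  59,000 zł × 15% = 8,850 zł
  759,000 zł × 23% = 174,570 zł
  → 183,420 zł

Excess of minimum tax over regular income tax: 195,390 zł − 183,420 zł = 11,970 zł.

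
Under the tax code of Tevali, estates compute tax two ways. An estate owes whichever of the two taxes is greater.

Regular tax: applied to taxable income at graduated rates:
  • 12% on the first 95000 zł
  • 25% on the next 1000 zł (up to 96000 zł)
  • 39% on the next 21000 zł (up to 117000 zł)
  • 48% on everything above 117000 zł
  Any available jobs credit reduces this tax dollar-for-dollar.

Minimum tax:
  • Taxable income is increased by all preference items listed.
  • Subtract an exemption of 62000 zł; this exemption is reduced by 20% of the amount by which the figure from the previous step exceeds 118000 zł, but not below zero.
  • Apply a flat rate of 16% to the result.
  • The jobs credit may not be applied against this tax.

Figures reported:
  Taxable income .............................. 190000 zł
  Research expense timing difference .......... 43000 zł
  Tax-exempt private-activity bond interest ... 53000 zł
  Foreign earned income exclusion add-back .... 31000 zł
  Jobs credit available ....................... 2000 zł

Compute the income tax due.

52880 zł

Regular tax:
  95000 zł × 12% = 11400 zł
  1000 zł × 25% = 250 zł
  21000 zł × 39% = 8190 zł
  73000 zł × 48% = 35040 zł
  → 54880 zł
  Less jobs credit 2000 zł → 52880 zł

Minimum tax:
  Adjusted income: 190000 zł + 43000 zł + 53000 zł + 31000 zł = 317000 zł
  Exemption: 62000 zł − 20% × (317000 zł − 118000 zł) = 62000 zł − 39800 zł = 22200 zł
  Base: 317000 zł − 22200 zł = 294800 zł
  294800 zł × 16% = 47168 zł

52880 zł > 47168 zł, so the regular tax governs.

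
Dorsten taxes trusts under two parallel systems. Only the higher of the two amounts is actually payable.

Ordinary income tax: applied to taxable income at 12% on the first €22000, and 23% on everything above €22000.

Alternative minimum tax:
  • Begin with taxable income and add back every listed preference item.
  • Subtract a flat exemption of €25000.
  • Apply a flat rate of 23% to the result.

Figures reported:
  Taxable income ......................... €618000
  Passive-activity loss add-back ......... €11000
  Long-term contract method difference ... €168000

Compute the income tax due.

€177560

Alternative minimum tax:
  Adjusted income: €618000 + €11000 + €168000 = €797000
  Less exemption €25000 → base €772000
  €772000 × 23% = €177560

Ordinary income tax:
  €22000 × 12% = €2640
  €596000 × 23% = €137080
  → €139720

€177560 > €139720, so the alternative minimum tax is the binding amount.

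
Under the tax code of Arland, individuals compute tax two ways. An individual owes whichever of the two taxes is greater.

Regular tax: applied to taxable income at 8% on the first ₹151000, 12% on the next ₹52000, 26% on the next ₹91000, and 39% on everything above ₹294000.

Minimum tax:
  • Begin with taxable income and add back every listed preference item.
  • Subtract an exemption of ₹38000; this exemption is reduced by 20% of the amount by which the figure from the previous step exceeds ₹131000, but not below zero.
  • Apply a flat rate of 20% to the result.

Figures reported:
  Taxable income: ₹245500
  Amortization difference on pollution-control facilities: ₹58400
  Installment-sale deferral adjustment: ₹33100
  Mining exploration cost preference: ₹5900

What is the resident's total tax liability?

Minimum tax:
  Adjusted income: ₹245500 + ₹58400 + ₹33100 + ₹5900 = ₹342900
  Exemption: 20% × (₹342900 − ₹131000) = ₹42380 ≥ ₹38000, so the exemption is fully phased out
  Base: ₹342900 − ₹0 = ₹342900
  ₹342900 × 20% = ₹68580

Regular tax:
  ₹151000 × 8% = ₹12080
  ₹52000 × 12% = ₹6240
  ₹42500 × 26% = ₹11050
  → ₹29370

₹68580 > ₹29370, so the minimum tax is the binding amount.

₹68580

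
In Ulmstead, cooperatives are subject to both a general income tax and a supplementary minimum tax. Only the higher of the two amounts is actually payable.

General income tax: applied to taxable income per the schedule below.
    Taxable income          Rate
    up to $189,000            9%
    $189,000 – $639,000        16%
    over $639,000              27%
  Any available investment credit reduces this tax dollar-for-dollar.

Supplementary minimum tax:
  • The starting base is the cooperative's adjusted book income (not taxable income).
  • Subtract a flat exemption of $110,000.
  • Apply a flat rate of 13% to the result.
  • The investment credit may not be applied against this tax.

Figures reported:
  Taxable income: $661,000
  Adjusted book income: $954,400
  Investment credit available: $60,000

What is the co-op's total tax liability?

$109,772

Supplementary minimum tax:
  Base (adjusted book income): $954,400
  Less exemption $110,000 → base $844,400
  $844,400 × 13% = $109,772

General income tax:
  $189,000 × 9% = $17,010
  $450,000 × 16% = $72,000
  $22,000 × 27% = $5,940
  → $94,950
  Less investment credit $60,000 → $34,950

$109,772 > $34,950, so the supplementary minimum tax is the binding amount.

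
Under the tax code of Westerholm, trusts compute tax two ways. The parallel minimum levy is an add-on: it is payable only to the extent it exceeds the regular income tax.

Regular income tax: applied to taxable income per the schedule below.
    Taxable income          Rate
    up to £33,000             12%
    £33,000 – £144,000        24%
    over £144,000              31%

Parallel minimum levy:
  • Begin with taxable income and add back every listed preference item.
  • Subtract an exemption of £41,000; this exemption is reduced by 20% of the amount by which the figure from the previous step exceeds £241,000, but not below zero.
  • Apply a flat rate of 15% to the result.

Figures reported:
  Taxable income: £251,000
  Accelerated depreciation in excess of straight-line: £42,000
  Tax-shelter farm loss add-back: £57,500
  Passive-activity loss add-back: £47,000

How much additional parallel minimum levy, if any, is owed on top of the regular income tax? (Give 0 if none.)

Regular income tax:
  £33,000 × 12% = £3,960
  £111,000 × 24% = £26,640
  £107,000 × 31% = £33,170
  → £63,770

Parallel minimum levy:
  Adjusted income: £251,000 + £42,000 + £57,500 + £47,000 = £397,500
  Exemption: £41,000 − 20% × (£397,500 − £241,000) = £41,000 − £31,300 = £9,700
  Base: £397,500 − £9,700 = £387,800
  £387,800 × 15% = £58,170

£58,170 ≤ £63,770, so no add-on is due.

£0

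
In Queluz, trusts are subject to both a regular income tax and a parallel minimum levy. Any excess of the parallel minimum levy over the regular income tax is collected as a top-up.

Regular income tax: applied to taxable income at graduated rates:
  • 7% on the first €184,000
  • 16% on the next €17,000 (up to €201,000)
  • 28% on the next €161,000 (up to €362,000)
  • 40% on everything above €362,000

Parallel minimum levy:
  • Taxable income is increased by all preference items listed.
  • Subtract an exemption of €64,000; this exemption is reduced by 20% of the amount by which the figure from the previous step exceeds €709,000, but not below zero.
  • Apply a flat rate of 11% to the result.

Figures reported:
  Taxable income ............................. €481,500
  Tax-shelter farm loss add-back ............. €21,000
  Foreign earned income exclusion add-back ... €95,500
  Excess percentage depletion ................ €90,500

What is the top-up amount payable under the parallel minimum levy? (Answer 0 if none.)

€0

Parallel minimum levy:
  Adjusted income: €481,500 + €21,000 + €95,500 + €90,500 = €688,500
  Exemption: €688,500 ≤ €709,000, so full €64,000 applies
  Base: €688,500 − €64,000 = €624,500
  €624,500 × 11% = €68,695

Regular income tax:
  €184,000 × 7% = €12,880
  €17,000 × 16% = €2,720
  €161,000 × 28% = €45,080
  €119,500 × 40% = €47,800
  → €108,480

€68,695 ≤ €108,480, so no add-on is due.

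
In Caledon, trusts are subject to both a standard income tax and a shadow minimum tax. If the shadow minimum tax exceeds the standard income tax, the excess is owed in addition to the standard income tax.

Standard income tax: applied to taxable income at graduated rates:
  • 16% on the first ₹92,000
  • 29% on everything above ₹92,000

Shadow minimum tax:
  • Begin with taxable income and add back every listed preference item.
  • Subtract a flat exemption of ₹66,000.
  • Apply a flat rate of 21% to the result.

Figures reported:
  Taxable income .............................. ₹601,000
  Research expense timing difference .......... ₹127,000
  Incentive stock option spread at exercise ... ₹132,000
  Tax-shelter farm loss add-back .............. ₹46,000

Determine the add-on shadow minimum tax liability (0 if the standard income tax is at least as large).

₹14,070

Shadow minimum tax:
  Adjusted income: ₹601,000 + ₹127,000 + ₹132,000 + ₹46,000 = ₹906,000
  Less exemption ₹66,000 → base ₹840,000
  ₹840,000 × 21% = ₹176,400

Standard income tax:
  ₹92,000 × 16% = ₹14,720
  ₹509,000 × 29% = ₹147,610
  → ₹162,330

Excess of shadow minimum tax over standard income tax: ₹176,400 − ₹162,330 = ₹14,070.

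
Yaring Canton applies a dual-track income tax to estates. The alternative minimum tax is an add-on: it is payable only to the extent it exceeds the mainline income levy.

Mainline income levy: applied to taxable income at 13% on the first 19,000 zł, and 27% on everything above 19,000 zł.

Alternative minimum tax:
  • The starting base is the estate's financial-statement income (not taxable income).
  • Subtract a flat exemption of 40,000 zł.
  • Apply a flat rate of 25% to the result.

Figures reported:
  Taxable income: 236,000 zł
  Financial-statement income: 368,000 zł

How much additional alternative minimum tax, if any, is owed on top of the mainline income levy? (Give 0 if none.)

Alternative minimum tax:
  Base (financial-statement income): 368,000 zł
  Less exemption 40,000 zł → base 328,000 zł
  328,000 zł × 25% = 82,000 zł

Mainline income levy:
  19,000 zł × 13% = 2,470 zł
  217,000 zł × 27% = 58,590 zł
  → 61,060 zł

Excess of alternative minimum tax over mainline income levy: 82,000 zł − 61,060 zł = 20,940 zł.

20,940 zł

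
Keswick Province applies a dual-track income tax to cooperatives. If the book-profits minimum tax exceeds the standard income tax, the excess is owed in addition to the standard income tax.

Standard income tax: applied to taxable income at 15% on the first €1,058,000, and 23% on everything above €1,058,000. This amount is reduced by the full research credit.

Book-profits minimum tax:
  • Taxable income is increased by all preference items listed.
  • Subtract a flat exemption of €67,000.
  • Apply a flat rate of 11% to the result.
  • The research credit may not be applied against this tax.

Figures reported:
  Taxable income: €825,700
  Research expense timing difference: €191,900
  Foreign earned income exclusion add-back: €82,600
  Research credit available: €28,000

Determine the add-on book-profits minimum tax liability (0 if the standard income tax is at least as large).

Book-profits minimum tax:
  Adjusted income: €825,700 + €191,900 + €82,600 = €1,100,200
  Less exemption €67,000 → base €1,033,200
  €1,033,200 × 11% = €113,652

Standard income tax:
  €825,700 × 15% = €123,855
  Less research credit €28,000 → €95,855

Excess of book-profits minimum tax over standard income tax: €113,652 − €95,855 = €17,797.

€17,797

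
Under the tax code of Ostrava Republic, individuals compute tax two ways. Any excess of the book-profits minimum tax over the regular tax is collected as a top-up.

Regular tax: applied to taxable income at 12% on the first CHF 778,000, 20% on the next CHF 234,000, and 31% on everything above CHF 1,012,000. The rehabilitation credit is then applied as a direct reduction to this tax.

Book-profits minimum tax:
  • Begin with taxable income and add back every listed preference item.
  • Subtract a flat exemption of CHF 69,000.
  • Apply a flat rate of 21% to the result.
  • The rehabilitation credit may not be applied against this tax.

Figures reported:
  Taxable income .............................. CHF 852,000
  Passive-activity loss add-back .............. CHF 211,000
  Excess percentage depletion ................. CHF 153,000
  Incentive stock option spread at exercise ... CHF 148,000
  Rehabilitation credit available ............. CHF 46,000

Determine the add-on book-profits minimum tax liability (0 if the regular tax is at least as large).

Regular tax:
  CHF 778,000 × 12% = CHF 93,360
  CHF 74,000 × 20% = CHF 14,800
  → CHF 108,160
  Less rehabilitation credit CHF 46,000 → CHF 62,160

Book-profits minimum tax:
  Adjusted income: CHF 852,000 + CHF 211,000 + CHF 153,000 + CHF 148,000 = CHF 1,364,000
  Less exemption CHF 69,000 → base CHF 1,295,000
  CHF 1,295,000 × 21% = CHF 271,950

Excess of book-profits minimum tax over regular tax: CHF 271,950 − CHF 62,160 = CHF 209,790.

CHF 209,790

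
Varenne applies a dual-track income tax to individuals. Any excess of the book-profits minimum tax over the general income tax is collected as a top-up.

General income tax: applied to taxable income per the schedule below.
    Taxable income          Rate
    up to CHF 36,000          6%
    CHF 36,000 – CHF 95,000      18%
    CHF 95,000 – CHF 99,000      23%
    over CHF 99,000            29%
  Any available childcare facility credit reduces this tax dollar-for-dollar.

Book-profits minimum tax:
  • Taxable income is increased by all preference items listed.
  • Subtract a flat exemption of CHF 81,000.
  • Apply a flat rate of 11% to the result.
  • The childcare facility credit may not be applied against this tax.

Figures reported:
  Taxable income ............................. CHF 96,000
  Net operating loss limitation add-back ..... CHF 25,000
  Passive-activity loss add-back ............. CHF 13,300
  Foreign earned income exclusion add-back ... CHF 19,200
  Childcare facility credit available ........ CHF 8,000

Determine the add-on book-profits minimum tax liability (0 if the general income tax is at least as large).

General income tax:
  CHF 36,000 × 6% = CHF 2,160
  CHF 59,000 × 18% = CHF 10,620
  CHF 1,000 × 23% = CHF 230
  → CHF 13,010
  Less childcare facility credit CHF 8,000 → CHF 5,010

Book-profits minimum tax:
  Adjusted income: CHF 96,000 + CHF 25,000 + CHF 13,300 + CHF 19,200 = CHF 153,500
  Less exemption CHF 81,000 → base CHF 72,500
  CHF 72,500 × 11% = CHF 7,975

Excess of book-profits minimum tax over general income tax: CHF 7,975 − CHF 5,010 = CHF 2,965.

CHF 2,965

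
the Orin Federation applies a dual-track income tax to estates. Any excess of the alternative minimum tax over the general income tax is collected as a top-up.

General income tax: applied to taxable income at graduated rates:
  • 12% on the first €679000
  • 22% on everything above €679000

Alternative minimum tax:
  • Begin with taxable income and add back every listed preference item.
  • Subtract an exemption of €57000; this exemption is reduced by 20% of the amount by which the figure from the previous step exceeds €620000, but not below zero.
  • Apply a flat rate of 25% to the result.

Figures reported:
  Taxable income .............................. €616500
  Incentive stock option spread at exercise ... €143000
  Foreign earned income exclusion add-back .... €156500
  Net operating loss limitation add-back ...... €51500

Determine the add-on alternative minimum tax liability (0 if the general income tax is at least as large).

Alternative minimum tax:
  Adjusted income: €616500 + €143000 + €156500 + €51500 = €967500
  Exemption: 20% × (€967500 − €620000) = €69500 ≥ €57000, so the exemption is fully phased out
  Base: €967500 − €0 = €967500
  €967500 × 25% = €241875

General income tax:
  €616500 × 12% = €73980

Excess of alternative minimum tax over general income tax: €241875 − €73980 = €167895.

€167895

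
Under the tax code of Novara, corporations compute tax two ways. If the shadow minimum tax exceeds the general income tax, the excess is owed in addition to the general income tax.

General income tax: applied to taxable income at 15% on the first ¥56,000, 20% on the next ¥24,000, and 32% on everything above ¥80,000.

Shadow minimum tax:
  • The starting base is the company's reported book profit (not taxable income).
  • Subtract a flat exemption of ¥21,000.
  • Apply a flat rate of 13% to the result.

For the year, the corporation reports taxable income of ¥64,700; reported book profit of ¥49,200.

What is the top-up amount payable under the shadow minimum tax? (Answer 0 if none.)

¥0

Shadow minimum tax:
  Base (reported book profit): ¥49,200
  Less exemption ¥21,000 → base ¥28,200
  ¥28,200 × 13% = ¥3,666

General income tax:
  ¥56,000 × 15% = ¥8,400
  ¥8,700 × 20% = ¥1,740
  → ¥10,140

¥3,666 ≤ ¥10,140, so no add-on is due.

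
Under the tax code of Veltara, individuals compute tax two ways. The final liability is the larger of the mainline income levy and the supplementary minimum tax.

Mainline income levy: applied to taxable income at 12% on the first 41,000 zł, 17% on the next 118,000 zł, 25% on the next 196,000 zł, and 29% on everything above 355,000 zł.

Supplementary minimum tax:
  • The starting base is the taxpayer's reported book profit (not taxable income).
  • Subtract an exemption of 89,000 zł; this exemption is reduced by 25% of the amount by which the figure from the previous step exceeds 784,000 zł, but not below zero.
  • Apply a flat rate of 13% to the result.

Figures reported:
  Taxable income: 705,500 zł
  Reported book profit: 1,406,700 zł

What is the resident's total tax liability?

182,871 zł

Supplementary minimum tax:
  Base (reported book profit): 1,406,700 zł
  Exemption: 25% × (1,406,700 zł − 784,000 zł) = 155,675 zł ≥ 89,000 zł, so the exemption is fully phased out
  Base: 1,406,700 zł − 0 zł = 1,406,700 zł
  1,406,700 zł × 13% = 182,871 zł

Mainline income levy:
  41,000 zł × 12% = 4,920 zł
  118,000 zł × 17% = 20,060 zł
  196,000 zł × 25% = 49,000 zł
  350,500 zł × 29% = 101,645 zł
  → 175,625 zł

182,871 zł > 175,625 zł, so the supplementary minimum tax is the binding amount.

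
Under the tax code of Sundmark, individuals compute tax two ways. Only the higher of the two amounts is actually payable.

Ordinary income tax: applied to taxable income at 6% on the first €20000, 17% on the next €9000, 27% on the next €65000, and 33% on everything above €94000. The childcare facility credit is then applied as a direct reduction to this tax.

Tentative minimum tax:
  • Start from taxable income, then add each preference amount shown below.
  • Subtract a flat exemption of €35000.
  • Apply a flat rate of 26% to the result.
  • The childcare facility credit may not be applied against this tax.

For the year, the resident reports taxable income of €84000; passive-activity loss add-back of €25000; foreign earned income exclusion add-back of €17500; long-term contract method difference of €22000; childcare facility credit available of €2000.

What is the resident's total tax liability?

€29510

Ordinary income tax:
  €20000 × 6% = €1200
  €9000 × 17% = €1530
  €55000 × 27% = €14850
  → €17580
  Less childcare facility credit €2000 → €15580

Tentative minimum tax:
  Adjusted income: €84000 + €25000 + €17500 + €22000 = €148500
  Less exemption €35000 → base €113500
  €113500 × 26% = €29510

€29510 > €15580, so the tentative minimum tax is the binding amount.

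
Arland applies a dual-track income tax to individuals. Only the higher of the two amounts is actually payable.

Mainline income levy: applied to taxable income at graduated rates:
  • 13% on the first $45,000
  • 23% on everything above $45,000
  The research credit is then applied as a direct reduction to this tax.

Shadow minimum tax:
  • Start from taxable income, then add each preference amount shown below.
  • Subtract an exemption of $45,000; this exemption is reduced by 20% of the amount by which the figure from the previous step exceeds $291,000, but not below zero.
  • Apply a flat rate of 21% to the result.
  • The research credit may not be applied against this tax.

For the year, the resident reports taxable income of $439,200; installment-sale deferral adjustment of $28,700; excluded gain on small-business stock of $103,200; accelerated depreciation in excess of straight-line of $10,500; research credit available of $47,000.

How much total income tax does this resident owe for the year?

Mainline income levy:
  $45,000 × 13% = $5,850
  $394,200 × 23% = $90,666
  → $96,516
  Less research credit $47,000 → $49,516

Shadow minimum tax:
  Adjusted income: $439,200 + $28,700 + $103,200 + $10,500 = $581,600
  Exemption: 20% × ($581,600 − $291,000) = $58,120 ≥ $45,000, so the exemption is fully phased out
  Base: $581,600 − $0 = $581,600
  $581,600 × 21% = $122,136

$122,136 > $49,516, so the shadow minimum tax is the binding amount.

$122,136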